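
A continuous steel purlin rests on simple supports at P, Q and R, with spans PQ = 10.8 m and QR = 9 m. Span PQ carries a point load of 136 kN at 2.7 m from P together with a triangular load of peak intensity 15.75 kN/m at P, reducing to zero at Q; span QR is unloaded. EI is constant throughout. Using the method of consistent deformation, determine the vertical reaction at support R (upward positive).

Insert a hinge at Q; M_Q is the redundant, and each span becomes simply supported.
Discontinuity in slope at Q on the released structure — sum the simple-span end rotations:
  span PQ: point load 136 at a = 2.7: Pab(L + a)/(6LEI) = 619.6/EI
  span PQ: triangular load, peak 15.75: 7w₀L³/(360EI) = 385.8/EI
  relative rotation θ_0 = (1005 + 0)/EI = 1005/EI
A unit hogging moment at Q produces rotation L₁/(3EI) + L₂/(3EI) = 6.6/EI.
Slope continuity at Q: θ_0 = M_Q·6.6/EI, so M_Q = 1005/6.6 = 152.3 kN·m (hogging).
Span QR, ΣM about R: R_Q^{QR}·9 = 0 + 152.3, so R_Q^{QR} = 16.93 kN and R_R = 0 − 16.93 = -16.93 kN.

R_R = -16.93 kN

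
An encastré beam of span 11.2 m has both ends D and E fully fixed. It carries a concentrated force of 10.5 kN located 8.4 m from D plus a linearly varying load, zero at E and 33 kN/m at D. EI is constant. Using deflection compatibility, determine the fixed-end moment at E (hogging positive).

Take the two fixed-end moments M_D, M_E as redundants; the released structure is the simple span DE.
End rotations of the released simple span under the applied load (×1/EI):
  at D: point load 10.5 at a = 8.4: Pab(L + b)/(6LEI) = 51.45/EI
  at E: point load 10.5 at a = 8.4: Pab(L + a)/(6LEI) = 72.03/EI
  at D: triangular load, peak 33: w₀L³/(45EI) = 1030/EI
  at E: triangular load, peak 33: 7w₀L³/(360EI) = 901.5/EI
  θ_D0 = 1082/EI,  θ_E0 = 973.5/EI
Flexibility coefficients: a unit moment at one end gives L/(3EI) there and L/(6EI) at the far end, so f₁₁ = f₂₂ = 3.733/EI and f₁₂ = f₂₁ = 1.867/EI.
Compatibility — zero rotation at each built-in end:
  3.733 M_D + 1.867 M_E = 1082
  1.867 M_D + 3.733 M_E = 973.5
Solving the pair gives M_D = 212.5 kN·m and M_E = 154.5 kN·m (hogging).

M_E = 154.5 kN·m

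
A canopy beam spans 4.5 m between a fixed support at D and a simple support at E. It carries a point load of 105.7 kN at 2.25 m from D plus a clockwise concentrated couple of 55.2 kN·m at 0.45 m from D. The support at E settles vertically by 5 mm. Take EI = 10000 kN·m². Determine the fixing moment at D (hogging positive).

M_D = 136.1 kN·m

Release the roller at E. Primary structure: cantilever fixed at D.
Free-end deflection of the primary structure under the applied loading (downward +):
  point load 105.7 at a = 2.25: Pa²(3L − a)/(6EI) = 1003/EI
  clockwise couple 55.2 at a = 0.45: M₀a(2L − a)/(2EI) = 106.2/EI
  δ_0 = 1110/EI
Tip deflection under a unit load at E: L³/(3EI) = 30.38/EI.
With EI = 10000 kN·m²: δ_0 = 0.11095 m and δ_{EE} = 0.003037 m/kN.
Compatibility — the beam at E must follow the support down by 0.005 m: δ_0 − R_E·δ_{EE} = 0.005, so R_E = (0.11095 − 0.005)/0.003037 = 34.88 kN.
Moment equilibrium about D: M_D = Σ(load moments about D) − R_E·L = 293 − 34.88×4.5 = 136.1 kN·m.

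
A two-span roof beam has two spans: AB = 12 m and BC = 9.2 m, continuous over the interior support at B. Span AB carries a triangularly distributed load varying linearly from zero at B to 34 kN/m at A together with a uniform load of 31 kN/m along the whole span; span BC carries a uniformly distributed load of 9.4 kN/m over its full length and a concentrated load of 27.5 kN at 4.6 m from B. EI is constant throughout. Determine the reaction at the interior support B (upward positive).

R_B = 414.9 kN

Insert a hinge at B; M_B is the redundant, and each span becomes simply supported.
Discontinuity in slope at B on the released structure — sum the simple-span end rotations:
  span AB: triangular load, peak 34: 7w₀L³/(360EI) = 1142/EI
  span AB: UDL 31: wL³/(24EI) = 2232/EI
  span BC: UDL 9.4: wL³/(24EI) = 305/EI
  span BC: point load 27.5 at a = 4.6: Pab(L + b)/(6LEI) = 145.5/EI
  relative rotation θ_0 = (3374 + 450.5)/EI = 3825/EI
A unit hogging moment at B produces rotation L₁/(3EI) + L₂/(3EI) = 7.067/EI.
Compatibility: M_B·(L₁+L₂)/(3EI) = θ_0, giving M_B = 541.3 kN·m (hogging).
Span AB, ΣM about A with M_B applied at B: R_B^{AB}·12 = 3048 + 541.3, so R_B^{AB} = 299.1 kN and R_A = 576 − 299.1 = 276.9 kN.
Span BC, ΣM about C: R_B^{BC}·9.2 = 524.3 + 541.3, so R_B^{BC} = 115.8 kN and R_C = 114 − 115.8 = -1.842 kN.
R_B = 299.1 + 115.8 = 414.9 kN.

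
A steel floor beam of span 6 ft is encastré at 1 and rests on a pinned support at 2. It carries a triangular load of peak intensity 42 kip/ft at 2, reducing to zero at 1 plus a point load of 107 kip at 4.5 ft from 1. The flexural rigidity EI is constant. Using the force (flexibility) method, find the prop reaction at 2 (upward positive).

Take the reaction at 2 as the redundant and release it; the primary structure is a cantilever fixed at 1.
Downward deflection at the released point 2 due to the loads:
  triangular load, peak 42 at the free end: 11w₀L⁴/(120EI) = 4990/EI
  point load 107 at a = 4.5: Pa²(3L − a)/(6EI) = 4875/EI
  δ_0 = 9865/EI
Flexibility coefficient — unit upward force at 2: δ_{22} = L³/(3EI) = 72/EI.
Compatibility at 2: δ_0 − R_2·δ_{22} = 0, so R_2 = 9865/72 = 137 kip.

R_2 = 137 kip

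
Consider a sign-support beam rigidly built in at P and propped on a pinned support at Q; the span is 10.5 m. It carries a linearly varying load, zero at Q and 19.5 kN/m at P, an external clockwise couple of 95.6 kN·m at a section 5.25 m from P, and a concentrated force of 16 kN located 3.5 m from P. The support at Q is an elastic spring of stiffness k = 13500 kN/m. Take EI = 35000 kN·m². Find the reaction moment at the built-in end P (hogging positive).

M_P = 164.8 kN·m

Remove the prop at Q; the released (primary) structure is a cantilever built in at P.
Downward deflection at the released point Q due to the loads:
  triangular load, peak 19.5 at the fixed end: w₀L⁴/(30EI) = 7901/EI
  clockwise couple 95.6 at a = 5.25: M₀a(2L − a)/(2EI) = 3952/EI
  point load 16 at a = 3.5: Pa²(3L − a)/(6EI) = 914.7/EI
  δ_0 = 12768/EI
Tip deflection under a unit load at Q: L³/(3EI) = 385.9/EI.
With EI = 35000 kN·m²: δ_0 = 0.3648 m and δ_{QQ} = 0.011025 m/kN.
Compatibility — the spring shortens by R_Q/k under the reaction it provides: δ_0 − R_Q·δ_{QQ} = R_Q/k. With 1/k = 0.000074 m/kN, R_Q = δ_0 / (δ_{QQ} + 1/k) = 0.3648 / (0.011025 + 0.000074) = 32.87 kN.
Moment equilibrium about P: M_P = Σ(load moments about P) − R_Q·L = 509.9 − 32.87×10.5 = 164.8 kN·m.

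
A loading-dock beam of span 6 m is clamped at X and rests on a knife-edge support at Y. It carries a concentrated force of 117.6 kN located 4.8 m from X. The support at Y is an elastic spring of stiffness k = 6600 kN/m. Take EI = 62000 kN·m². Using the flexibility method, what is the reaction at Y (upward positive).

R_Y = 73.24 kN

Release the roller at Y. Primary structure: cantilever fixed at X.
Free-end deflection of the primary structure under the applied loading (downward +):
  point load 117.6 at a = 4.8: Pa²(3L − a)/(6EI) = 5961/EI
Flexibility coefficient — unit upward force at Y: δ_{YY} = L³/(3EI) = 72/EI.
With EI = 62000 kN·m²: δ_0 = 0.096144 m and δ_{YY} = 0.001161 m/kN.
Compatibility — the spring shortens by R_Y/k under the reaction it provides: δ_0 − R_Y·δ_{YY} = R_Y/k. With 1/k = 0.000152 m/kN, R_Y = δ_0 / (δ_{YY} + 1/k) = 0.096144 / (0.001161 + 0.000152) = 73.24 kN.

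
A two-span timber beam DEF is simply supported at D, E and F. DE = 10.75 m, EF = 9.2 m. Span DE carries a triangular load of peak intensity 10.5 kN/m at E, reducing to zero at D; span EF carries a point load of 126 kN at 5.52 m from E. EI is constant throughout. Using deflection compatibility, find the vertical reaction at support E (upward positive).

R_E = 114.9 kN

Release continuity at E by inserting a hinge; the redundant is the internal moment M_E. The primary structure is two simply-supported spans DE and EF.
End slopes at the hinge E, treating each span as simply supported:
  span DE: triangular load, peak 10.5: w₀L³/(45EI) = 289.9/EI
  span EF: point load 126 at a = 5.52: Pab(L + b)/(6LEI) = 597.2/EI
  relative rotation θ_0 = (289.9 + 597.2)/EI = 887.1/EI
A unit hogging moment at E produces rotation L₁/(3EI) + L₂/(3EI) = 6.65/EI.
Compatibility: M_E·(L₁+L₂)/(3EI) = θ_0, giving M_E = 133.4 kN·m (hogging).
Span DE, ΣM about D with M_E applied at E: R_E^{DE}·10.75 = 404.5 + 133.4, so R_E^{DE} = 50.03 kN and R_D = 56.44 − 50.03 = 6.403 kN.
Span EF, ΣM about F: R_E^{EF}·9.2 = 463.7 + 133.4, so R_E^{EF} = 64.9 kN and R_F = 126 − 64.9 = 61.1 kN.
R_E = 50.03 + 64.9 = 114.9 kN.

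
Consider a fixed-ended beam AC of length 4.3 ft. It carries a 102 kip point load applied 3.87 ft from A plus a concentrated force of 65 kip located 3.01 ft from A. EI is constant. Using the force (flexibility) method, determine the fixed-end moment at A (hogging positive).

M_A = 21.56 kip·ft

Release both end moments; the primary structure is a simply-supported span AC with redundants M_A and M_C.
End rotations of the released simple span under the applied load (×1/EI):
  at A: point load 102 at a = 3.87: Pab(L + b)/(6LEI) = 31.12/EI
  at C: point load 102 at a = 3.87: Pab(L + a)/(6LEI) = 53.75/EI
  at A: point load 65 at a = 3.01: Pab(L + b)/(6LEI) = 54.68/EI
  at C: point load 65 at a = 3.01: Pab(L + a)/(6LEI) = 71.51/EI
  θ_A0 = 85.8/EI,  θ_C0 = 125.3/EI
Flexibility coefficients: a unit moment at one end gives L/(3EI) there and L/(6EI) at the far end, so f₁₁ = f₂₂ = 1.433/EI and f₁₂ = f₂₁ = 0.7167/EI.
Compatibility — zero rotation at each built-in end:
  1.433 M_A + 0.7167 M_C = 85.8
  0.7167 M_A + 1.433 M_C = 125.3
Solving the pair gives M_A = 21.56 kip·ft and M_C = 76.61 kip·ft (hogging).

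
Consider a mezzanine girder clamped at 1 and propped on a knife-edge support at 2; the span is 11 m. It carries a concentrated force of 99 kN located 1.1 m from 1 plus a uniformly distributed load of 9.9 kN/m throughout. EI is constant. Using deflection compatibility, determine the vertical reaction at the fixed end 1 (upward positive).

Take the reaction at 2 as the redundant and release it; the primary structure is a cantilever fixed at 1.
Primary-structure tip deflection at 2 by superposition:
  point load 99 at a = 1.1: Pa²(3L − a)/(6EI) = 636.9/EI
  UDL 9.9: wL⁴/(8EI) = 18118/EI
  δ_0 = 18755/EI
Flexibility coefficient — unit upward force at 2: δ_{22} = L³/(3EI) = 443.7/EI.
The prop prevents deflection at 2: R_2 = δ_0/δ_{22} = 18755/443.7 = 42.27 kN.
Vertical equilibrium: R_1 = ΣP − R_2 = 207.9 − 42.27 = 165.6 kN.

R_1 = 165.6 kN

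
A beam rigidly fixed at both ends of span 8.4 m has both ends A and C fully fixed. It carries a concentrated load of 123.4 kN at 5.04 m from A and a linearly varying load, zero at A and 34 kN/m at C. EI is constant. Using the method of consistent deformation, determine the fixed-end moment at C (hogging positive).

Release both end moments; the primary structure is a simply-supported span AC with redundants M_A and M_C.
End rotations of the released simple span under the applied load (×1/EI):
  at A: point load 123.4 at a = 5.04: Pab(L + b)/(6LEI) = 487.6/EI
  at C: point load 123.4 at a = 5.04: Pab(L + a)/(6LEI) = 557.3/EI
  at A: triangular load, peak 34: 7w₀L³/(360EI) = 391.8/EI
  at C: triangular load, peak 34: w₀L³/(45EI) = 447.8/EI
  θ_A0 = 879.4/EI,  θ_C0 = 1005/EI
Flexibility coefficients: a unit moment at one end gives L/(3EI) there and L/(6EI) at the far end, so f₁₁ = f₂₂ = 2.8/EI and f₁₂ = f₂₁ = 1.4/EI.
Compatibility — zero rotation at each built-in end:
  2.8 M_A + 1.4 M_C = 879.4
  1.4 M_A + 2.8 M_C = 1005
Solving the pair gives M_A = 179.5 kN·m and M_C = 269.2 kN·m (hogging).

M_C = 269.2 kN·m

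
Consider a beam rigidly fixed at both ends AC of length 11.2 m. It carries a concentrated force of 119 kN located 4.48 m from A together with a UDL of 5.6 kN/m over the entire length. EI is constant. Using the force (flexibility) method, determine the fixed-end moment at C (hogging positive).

M_C = 186.5 kN·m

Take the two fixed-end moments M_A, M_C as redundants; the released structure is the simple span AC.
End rotations of the released simple span under the applied load (×1/EI):
  at A: point load 119 at a = 4.48: Pab(L + b)/(6LEI) = 955.4/EI
  at C: point load 119 at a = 4.48: Pab(L + a)/(6LEI) = 835.9/EI
  at A: UDL 5.6: wL³/(24EI) = 327.8/EI
  at C: UDL 5.6: wL³/(24EI) = 327.8/EI
  θ_A0 = 1283/EI,  θ_C0 = 1164/EI
Flexibility coefficients: a unit moment at one end gives L/(3EI) there and L/(6EI) at the far end, so f₁₁ = f₂₂ = 3.733/EI and f₁₂ = f₂₁ = 1.867/EI.
Compatibility — zero rotation at each built-in end:
  3.733 M_A + 1.867 M_C = 1283
  1.867 M_A + 3.733 M_C = 1164
Solving the pair gives M_A = 250.5 kN·m and M_C = 186.5 kN·m (hogging).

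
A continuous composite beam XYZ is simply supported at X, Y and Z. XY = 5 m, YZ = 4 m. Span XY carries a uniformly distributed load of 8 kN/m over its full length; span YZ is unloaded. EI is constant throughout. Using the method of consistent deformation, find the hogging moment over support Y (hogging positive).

M_Y = 13.89 kN·m

Insert a hinge at Y; M_Y is the redundant, and each span becomes simply supported.
Rotations at Y on the released spans (each span's end-slope, ×1/EI):
  span XY: UDL 8: wL³/(24EI) = 41.67/EI
  relative rotation θ_0 = (41.67 + 0)/EI = 41.67/EI
A unit hogging moment at Y produces rotation L₁/(3EI) + L₂/(3EI) = 3/EI.
Compatibility: M_Y·(L₁+L₂)/(3EI) = θ_0, giving M_Y = 13.89 kN·m (hogging).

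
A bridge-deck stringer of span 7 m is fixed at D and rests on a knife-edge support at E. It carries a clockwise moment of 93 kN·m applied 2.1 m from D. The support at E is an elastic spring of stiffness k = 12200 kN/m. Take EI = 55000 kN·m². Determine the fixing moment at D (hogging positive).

M_D = 24.55 kN·m

Choose R_E as the redundant. The primary structure is the cantilever fixed at D.
Deflection at E on the released cantilever, summing each load's contribution:
  clockwise couple 93 at a = 2.1: M₀a(2L − a)/(2EI) = 1162/EI
Tip deflection under a unit load at E: L³/(3EI) = 114.3/EI.
With EI = 55000 kN·m²: δ_0 = 0.021128 m and δ_{EE} = 0.002079 m/kN.
Compatibility — the spring shortens by R_E/k under the reaction it provides: δ_0 − R_E·δ_{EE} = R_E/k. With 1/k = 0.000082 m/kN, R_E = δ_0 / (δ_{EE} + 1/k) = 0.021128 / (0.002079 + 0.000082) = 9.778 kN.
Moment equilibrium about D: M_D = Σ(load moments about D) − R_E·L = 93 − 9.778×7 = 24.55 kN·m.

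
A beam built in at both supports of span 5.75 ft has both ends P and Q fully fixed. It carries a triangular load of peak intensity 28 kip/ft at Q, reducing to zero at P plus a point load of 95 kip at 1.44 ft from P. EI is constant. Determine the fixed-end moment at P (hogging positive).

Release both end moments; the primary structure is a simply-supported span PQ with redundants M_P and M_Q.
End rotations of the released simple span under the applied load (×1/EI):
  at P: triangular load, peak 28: 7w₀L³/(360EI) = 103.5/EI
  at Q: triangular load, peak 28: w₀L³/(45EI) = 118.3/EI
  at P: point load 95 at a = 1.44: Pab(L + b)/(6LEI) = 171.9/EI
  at Q: point load 95 at a = 1.44: Pab(L + a)/(6LEI) = 122.9/EI
  θ_P0 = 275.4/EI,  θ_Q0 = 241.2/EI
Flexibility coefficients: a unit moment at one end gives L/(3EI) there and L/(6EI) at the far end, so f₁₁ = f₂₂ = 1.917/EI and f₁₂ = f₂₁ = 0.9583/EI.
Compatibility — zero rotation at each built-in end:
  1.917 M_P + 0.9583 M_Q = 275.4
  0.9583 M_P + 1.917 M_Q = 241.2
Solving the pair gives M_P = 107.7 kip·ft and M_Q = 71.97 kip·ft (hogging).

M_P = 107.7 kip·ft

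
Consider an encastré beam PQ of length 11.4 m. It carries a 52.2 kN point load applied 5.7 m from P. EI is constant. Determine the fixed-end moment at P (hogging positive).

Release both end moments; the primary structure is a simply-supported span PQ with redundants M_P and M_Q.
On the primary (simply-supported) span, the end slopes from the loading are:
  at P: point load 52.2 at a = 5.7: Pab(L + b)/(6LEI) = 424/EI
  at Q: point load 52.2 at a = 5.7: Pab(L + a)/(6LEI) = 424/EI
  θ_P0 = 424/EI,  θ_Q0 = 424/EI
Flexibility coefficients: a unit moment at one end gives L/(3EI) there and L/(6EI) at the far end, so f₁₁ = f₂₂ = 3.8/EI and f₁₂ = f₂₁ = 1.9/EI.
Compatibility — zero rotation at each built-in end:
  3.8 M_P + 1.9 M_Q = 424
  1.9 M_P + 3.8 M_Q = 424
Solving the pair gives M_P = 74.39 kN·m and M_Q = 74.39 kN·m (hogging).

M_P = 74.39 kN·m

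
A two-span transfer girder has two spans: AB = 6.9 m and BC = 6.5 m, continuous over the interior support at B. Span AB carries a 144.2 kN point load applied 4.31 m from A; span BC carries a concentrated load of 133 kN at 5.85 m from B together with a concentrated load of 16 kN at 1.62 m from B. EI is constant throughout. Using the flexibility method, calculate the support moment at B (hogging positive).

Release continuity at B by inserting a hinge; the redundant is the internal moment M_B. The primary structure is two simply-supported spans AB and BC.
Discontinuity in slope at B on the released structure — sum the simple-span end rotations:
  span AB: point load 144.2 at a = 4.31: Pab(L + a)/(6LEI) = 435.9/EI
  span BC: point load 133 at a = 5.85: Pab(L + b)/(6LEI) = 92.72/EI
  span BC: point load 16 at a = 1.62: Pab(L + b)/(6LEI) = 36.91/EI
  relative rotation θ_0 = (435.9 + 129.6)/EI = 565.5/EI
A unit hogging moment at B produces rotation L₁/(3EI) + L₂/(3EI) = 4.467/EI.
Compatibility: M_B·(L₁+L₂)/(3EI) = θ_0, giving M_B = 126.6 kN·m (hogging).

M_B = 126.6 kN·m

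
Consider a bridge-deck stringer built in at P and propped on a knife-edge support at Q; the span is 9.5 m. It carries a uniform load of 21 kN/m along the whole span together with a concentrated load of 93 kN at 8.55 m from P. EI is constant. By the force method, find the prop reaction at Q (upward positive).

R_Q = 153.9 kN

Choose R_Q as the redundant. The primary structure is the cantilever fixed at P.
Free-end deflection of the primary structure under the applied loading (downward +):
  UDL 21: wL⁴/(8EI) = 21381/EI
  point load 93 at a = 8.55: Pa²(3L − a)/(6EI) = 22605/EI
  δ_0 = 43986/EI
Tip deflection under a unit load at Q: L³/(3EI) = 285.8/EI.
The prop prevents deflection at Q: R_Q = δ_0/δ_{QQ} = 43986/285.8 = 153.9 kN.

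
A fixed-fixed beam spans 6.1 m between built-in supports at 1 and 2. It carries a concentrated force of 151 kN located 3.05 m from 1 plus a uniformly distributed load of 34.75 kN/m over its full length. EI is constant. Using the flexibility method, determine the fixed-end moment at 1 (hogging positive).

Take the two fixed-end moments M_1, M_2 as redundants; the released structure is the simple span 12.
On the primary (simply-supported) span, the end slopes from the loading are:
  at 1: point load 151 at a = 3.05: Pab(L + b)/(6LEI) = 351.2/EI
  at 2: point load 151 at a = 3.05: Pab(L + a)/(6LEI) = 351.2/EI
  at 1: UDL 34.75: wL³/(24EI) = 328.6/EI
  at 2: UDL 34.75: wL³/(24EI) = 328.6/EI
  θ_10 = 679.8/EI,  θ_20 = 679.8/EI
Flexibility coefficients: a unit moment at one end gives L/(3EI) there and L/(6EI) at the far end, so f₁₁ = f₂₂ = 2.033/EI and f₁₂ = f₂₁ = 1.017/EI.
Compatibility — zero rotation at each built-in end:
  2.033 M_1 + 1.017 M_2 = 679.8
  1.017 M_1 + 2.033 M_2 = 679.8
Solving the pair gives M_1 = 222.9 kN·m and M_2 = 222.9 kN·m (hogging).

M_1 = 222.9 kN·m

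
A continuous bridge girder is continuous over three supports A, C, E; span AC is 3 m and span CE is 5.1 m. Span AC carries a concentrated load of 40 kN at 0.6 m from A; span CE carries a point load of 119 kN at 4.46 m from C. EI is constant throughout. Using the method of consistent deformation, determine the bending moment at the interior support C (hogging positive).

Release continuity at C by inserting a hinge; the redundant is the internal moment M_C. The primary structure is two simply-supported spans AC and CE.
Discontinuity in slope at C on the released structure — sum the simple-span end rotations:
  span AC: point load 40 at a = 0.6: Pab(L + a)/(6LEI) = 11.52/EI
  span CE: point load 119 at a = 4.46: Pab(L + b)/(6LEI) = 63.72/EI
  relative rotation θ_0 = (11.52 + 63.72)/EI = 75.24/EI
A unit hogging moment at C produces rotation L₁/(3EI) + L₂/(3EI) = 2.7/EI.
Slope continuity at C: θ_0 = M_C·2.7/EI, so M_C = 75.24/2.7 = 27.87 kN·m (hogging).

M_C = 27.87 kN·m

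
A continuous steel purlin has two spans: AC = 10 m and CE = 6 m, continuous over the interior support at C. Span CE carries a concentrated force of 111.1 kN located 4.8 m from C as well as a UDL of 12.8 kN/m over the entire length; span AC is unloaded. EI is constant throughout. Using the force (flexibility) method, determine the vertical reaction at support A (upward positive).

R_A = -4.56 kN

Take M_C as the redundant. Released structure: two simple spans AC and CE with a hinge at C.
Rotations at C on the released spans (each span's end-slope, ×1/EI):
  span CE: point load 111.1 at a = 4.8: Pab(L + b)/(6LEI) = 128/EI
  span CE: UDL 12.8: wL³/(24EI) = 115.2/EI
  relative rotation θ_0 = (0 + 243.2)/EI = 243.2/EI
A unit hogging moment at C produces rotation L₁/(3EI) + L₂/(3EI) = 5.333/EI.
Slope continuity at C: θ_0 = M_C·5.333/EI, so M_C = 243.2/5.333 = 45.6 kN·m (hogging).
Span AC, ΣM about A with M_C applied at C: R_C^{AC}·10 = 0 + 45.6, so R_C^{AC} = 4.56 kN and R_A = 0 − 4.56 = -4.56 kN.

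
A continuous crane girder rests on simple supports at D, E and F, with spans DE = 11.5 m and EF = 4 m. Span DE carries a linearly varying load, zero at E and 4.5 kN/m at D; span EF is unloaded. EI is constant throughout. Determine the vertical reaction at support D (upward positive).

R_D = 15.01 kN

Take M_E as the redundant. Released structure: two simple spans DE and EF with a hinge at E.
End slopes at the hinge E, treating each span as simply supported:
  span DE: triangular load, peak 4.5: 7w₀L³/(360EI) = 133.1/EI
  relative rotation θ_0 = (133.1 + 0)/EI = 133.1/EI
A unit hogging moment at E produces rotation L₁/(3EI) + L₂/(3EI) = 5.167/EI.
Compatibility: M_E·(L₁+L₂)/(3EI) = θ_0, giving M_E = 25.76 kN·m (hogging).
Span DE, ΣM about D with M_E applied at E: R_E^{DE}·11.5 = 99.19 + 25.76, so R_E^{DE} = 10.86 kN and R_D = 25.88 − 10.86 = 15.01 kN.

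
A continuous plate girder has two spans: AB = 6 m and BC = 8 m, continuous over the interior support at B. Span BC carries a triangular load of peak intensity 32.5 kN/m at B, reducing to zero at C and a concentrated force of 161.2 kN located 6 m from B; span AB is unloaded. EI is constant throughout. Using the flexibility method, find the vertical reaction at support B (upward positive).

Insert a hinge at B; M_B is the redundant, and each span becomes simply supported.
Discontinuity in slope at B on the released structure — sum the simple-span end rotations:
  span BC: triangular load, peak 32.5: w₀L³/(45EI) = 369.8/EI
  span BC: point load 161.2 at a = 6: Pab(L + b)/(6LEI) = 403/EI
  relative rotation θ_0 = (0 + 772.8)/EI = 772.8/EI
A unit hogging moment at B produces rotation L₁/(3EI) + L₂/(3EI) = 4.667/EI.
Compatibility: M_B·(L₁+L₂)/(3EI) = θ_0, giving M_B = 165.6 kN·m (hogging).
Span AB, ΣM about A with M_B applied at B: R_B^{AB}·6 = 0 + 165.6, so R_B^{AB} = 27.6 kN and R_A = 0 − 27.6 = -27.6 kN.
Span BC, ΣM about C: R_B^{BC}·8 = 1016 + 165.6, so R_B^{BC} = 147.7 kN and R_C = 291.2 − 147.7 = 143.5 kN.
R_B = 27.6 + 147.7 = 175.3 kN.

R_B = 175.3 kN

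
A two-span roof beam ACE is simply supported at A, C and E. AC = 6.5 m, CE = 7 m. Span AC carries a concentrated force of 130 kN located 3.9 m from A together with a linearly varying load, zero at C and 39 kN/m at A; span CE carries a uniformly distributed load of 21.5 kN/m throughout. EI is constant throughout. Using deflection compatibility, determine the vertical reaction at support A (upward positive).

R_A = 106.9 kN

Release continuity at C by inserting a hinge; the redundant is the internal moment M_C. The primary structure is two simply-supported spans AC and CE.
Rotations at C on the released spans (each span's end-slope, ×1/EI):
  span AC: point load 130 at a = 3.9: Pab(L + a)/(6LEI) = 351.5/EI
  span AC: triangular load, peak 39: 7w₀L³/(360EI) = 208.3/EI
  span CE: UDL 21.5: wL³/(24EI) = 307.3/EI
  relative rotation θ_0 = (559.8 + 307.3)/EI = 867/EI
A unit hogging moment at C produces rotation L₁/(3EI) + L₂/(3EI) = 4.5/EI.
Compatibility: M_C·(L₁+L₂)/(3EI) = θ_0, giving M_C = 192.7 kN·m (hogging).
Span AC, ΣM about A with M_C applied at C: R_C^{AC}·6.5 = 781.6 + 192.7, so R_C^{AC} = 149.9 kN and R_A = 256.8 − 149.9 = 106.9 kN.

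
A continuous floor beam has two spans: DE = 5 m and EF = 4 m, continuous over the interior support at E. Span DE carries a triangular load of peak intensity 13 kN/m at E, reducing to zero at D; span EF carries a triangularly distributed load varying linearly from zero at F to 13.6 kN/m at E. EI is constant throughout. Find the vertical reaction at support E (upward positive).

R_E = 48.12 kN

Take M_E as the redundant. Released structure: two simple spans DE and EF with a hinge at E.
Discontinuity in slope at E on the released structure — sum the simple-span end rotations:
  span DE: triangular load, peak 13: w₀L³/(45EI) = 36.11/EI
  span EF: triangular load, peak 13.6: w₀L³/(45EI) = 19.34/EI
  relative rotation θ_0 = (36.11 + 19.34)/EI = 55.45/EI
A unit hogging moment at E produces rotation L₁/(3EI) + L₂/(3EI) = 3/EI.
Compatibility: M_E·(L₁+L₂)/(3EI) = θ_0, giving M_E = 18.48 kN·m (hogging).
Span DE, ΣM about D with M_E applied at E: R_E^{DE}·5 = 108.3 + 18.48, so R_E^{DE} = 25.36 kN and R_D = 32.5 − 25.36 = 7.136 kN.
Span EF, ΣM about F: R_E^{EF}·4 = 72.53 + 18.48, so R_E^{EF} = 22.75 kN and R_F = 27.2 − 22.75 = 4.446 kN.
R_E = 25.36 + 22.75 = 48.12 kN.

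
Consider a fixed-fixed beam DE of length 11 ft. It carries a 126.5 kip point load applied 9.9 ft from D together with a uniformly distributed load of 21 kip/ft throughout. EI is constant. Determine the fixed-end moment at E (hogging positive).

Release both end moments; the primary structure is a simply-supported span DE with redundants M_D and M_E.
On the primary (simply-supported) span, the end slopes from the loading are:
  at D: point load 126.5 at a = 9.9: Pab(L + b)/(6LEI) = 252.6/EI
  at E: point load 126.5 at a = 9.9: Pab(L + a)/(6LEI) = 436.2/EI
  at D: UDL 21: wL³/(24EI) = 1165/EI
  at E: UDL 21: wL³/(24EI) = 1165/EI
  θ_D0 = 1417/EI,  θ_E0 = 1601/EI
Flexibility coefficients: a unit moment at one end gives L/(3EI) there and L/(6EI) at the far end, so f₁₁ = f₂₂ = 3.667/EI and f₁₂ = f₂₁ = 1.833/EI.
Compatibility — zero rotation at each built-in end:
  3.667 M_D + 1.833 M_E = 1417
  1.833 M_D + 3.667 M_E = 1601
Solving the pair gives M_D = 224.3 kip·ft and M_E = 324.5 kip·ft (hogging).

M_E = 324.5 kip·ft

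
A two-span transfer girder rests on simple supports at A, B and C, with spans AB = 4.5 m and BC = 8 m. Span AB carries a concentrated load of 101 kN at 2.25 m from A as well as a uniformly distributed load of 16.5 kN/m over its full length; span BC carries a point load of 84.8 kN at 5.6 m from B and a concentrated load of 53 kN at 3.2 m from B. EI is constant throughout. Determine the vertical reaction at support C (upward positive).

Take M_B as the redundant. Released structure: two simple spans AB and BC with a hinge at B.
Discontinuity in slope at B on the released structure — sum the simple-span end rotations:
  span AB: point load 101 at a = 2.25: Pab(L + a)/(6LEI) = 127.8/EI
  span AB: UDL 16.5: wL³/(24EI) = 62.65/EI
  span BC: point load 84.8 at a = 5.6: Pab(L + b)/(6LEI) = 246.9/EI
  span BC: point load 53 at a = 3.2: Pab(L + b)/(6LEI) = 217.1/EI
  relative rotation θ_0 = (190.5 + 464)/EI = 654.5/EI
A unit hogging moment at B produces rotation L₁/(3EI) + L₂/(3EI) = 4.167/EI.
Slope continuity at B: θ_0 = M_B·4.167/EI, so M_B = 654.5/4.167 = 157.1 kN·m (hogging).
Span BC, ΣM about C: R_B^{BC}·8 = 457.9 + 157.1, so R_B^{BC} = 76.88 kN and R_C = 137.8 − 76.88 = 60.92 kN.

R_C = 60.92 kN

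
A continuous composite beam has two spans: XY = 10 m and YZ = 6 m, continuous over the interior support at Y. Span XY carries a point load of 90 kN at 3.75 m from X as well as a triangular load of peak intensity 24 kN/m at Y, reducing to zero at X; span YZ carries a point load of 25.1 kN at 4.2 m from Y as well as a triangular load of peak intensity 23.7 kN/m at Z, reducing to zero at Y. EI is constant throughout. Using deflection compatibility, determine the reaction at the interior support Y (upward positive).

Insert a hinge at Y; M_Y is the redundant, and each span becomes simply supported.
Discontinuity in slope at Y on the released structure — sum the simple-span end rotations:
  span XY: point load 90 at a = 3.75: Pab(L + a)/(6LEI) = 483.4/EI
  span XY: triangular load, peak 24: w₀L³/(45EI) = 533.3/EI
  span YZ: point load 25.1 at a = 4.2: Pab(L + b)/(6LEI) = 41.11/EI
  span YZ: triangular load, peak 23.7: 7w₀L³/(360EI) = 99.54/EI
  relative rotation θ_0 = (1017 + 140.7)/EI = 1157/EI
A unit hogging moment at Y produces rotation L₁/(3EI) + L₂/(3EI) = 5.333/EI.
Slope continuity at Y: θ_0 = M_Y·5.333/EI, so M_Y = 1157/5.333 = 217 kN·m (hogging).
Span XY, ΣM about X with M_Y applied at Y: R_Y^{XY}·10 = 1138 + 217, so R_Y^{XY} = 135.5 kN and R_X = 210 − 135.5 = 74.55 kN.
Span YZ, ΣM about Z: R_Y^{YZ}·6 = 187.4 + 217, so R_Y^{YZ} = 67.4 kN and R_Z = 96.2 − 67.4 = 28.8 kN.
R_Y = 135.5 + 67.4 = 202.8 kN.

R_Y = 202.8 kN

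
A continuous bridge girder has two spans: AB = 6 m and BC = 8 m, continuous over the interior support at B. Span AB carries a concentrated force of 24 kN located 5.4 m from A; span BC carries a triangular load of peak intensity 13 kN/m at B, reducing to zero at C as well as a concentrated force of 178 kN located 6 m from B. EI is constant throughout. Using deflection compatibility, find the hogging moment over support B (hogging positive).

M_B = 132.3 kN·m

Insert a hinge at B; M_B is the redundant, and each span becomes simply supported.
End slopes at the hinge B, treating each span as simply supported:
  span AB: point load 24 at a = 5.4: Pab(L + a)/(6LEI) = 24.62/EI
  span BC: triangular load, peak 13: w₀L³/(45EI) = 147.9/EI
  span BC: point load 178 at a = 6: Pab(L + b)/(6LEI) = 445/EI
  relative rotation θ_0 = (24.62 + 592.9)/EI = 617.5/EI
A unit hogging moment at B produces rotation L₁/(3EI) + L₂/(3EI) = 4.667/EI.
Compatibility: M_B·(L₁+L₂)/(3EI) = θ_0, giving M_B = 132.3 kN·m (hogging).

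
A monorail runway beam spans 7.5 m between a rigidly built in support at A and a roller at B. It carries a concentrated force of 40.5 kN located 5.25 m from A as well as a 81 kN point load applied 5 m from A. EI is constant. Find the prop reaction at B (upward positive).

R_B = 64.82 kN

Release the roller at B. Primary structure: cantilever fixed at A.
Deflection at B on the released cantilever, summing each load's contribution:
  point load 40.5 at a = 5.25: Pa²(3L − a)/(6EI) = 3209/EI
  point load 81 at a = 5: Pa²(3L − a)/(6EI) = 5906/EI
  δ_0 = 9116/EI
Tip deflection under a unit load at B: L³/(3EI) = 140.6/EI.
Compatibility at B: δ_0 − R_B·δ_{BB} = 0, so R_B = 9116/140.6 = 64.82 kN.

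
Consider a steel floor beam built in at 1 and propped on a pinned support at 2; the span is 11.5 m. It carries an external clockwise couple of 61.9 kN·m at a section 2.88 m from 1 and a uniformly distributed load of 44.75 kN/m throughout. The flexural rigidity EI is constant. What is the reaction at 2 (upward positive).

Remove the prop at 2; the released (primary) structure is a cantilever built in at 1.
Primary-structure tip deflection at 2 by superposition:
  clockwise couple 61.9 at a = 2.88: M₀a(2L − a)/(2EI) = 1793/EI
  UDL 44.75: wL⁴/(8EI) = 97835/EI
  δ_0 = 99628/EI
Tip deflection under a unit load at 2: L³/(3EI) = 507/EI.
The prop prevents deflection at 2: R_2 = δ_0/δ_{22} = 99628/507 = 196.5 kN.

R_2 = 196.5 kN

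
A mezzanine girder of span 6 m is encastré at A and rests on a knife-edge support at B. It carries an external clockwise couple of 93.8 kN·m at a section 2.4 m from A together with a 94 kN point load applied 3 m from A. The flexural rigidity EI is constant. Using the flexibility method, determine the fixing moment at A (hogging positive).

Choose R_B as the redundant. The primary structure is the cantilever fixed at A.
Primary-structure tip deflection at B by superposition:
  clockwise couple 93.8 at a = 2.4: M₀a(2L − a)/(2EI) = 1081/EI
  point load 94 at a = 3: Pa²(3L − a)/(6EI) = 2115/EI
  δ_0 = 3196/EI
Flexibility coefficient — unit upward force at B: δ_{BB} = L³/(3EI) = 72/EI.
The prop prevents deflection at B: R_B = δ_0/δ_{BB} = 3196/72 = 44.38 kN.
Moment equilibrium about A: M_A = Σ(load moments about A) − R_B·L = 375.8 − 44.38×6 = 109.5 kN·m.

M_A = 109.5 kN·m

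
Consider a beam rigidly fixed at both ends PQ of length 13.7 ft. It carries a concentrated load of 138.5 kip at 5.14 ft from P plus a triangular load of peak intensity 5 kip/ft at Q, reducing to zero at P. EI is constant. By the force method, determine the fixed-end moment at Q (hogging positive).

Release both end moments; the primary structure is a simply-supported span PQ with redundants M_P and M_Q.
On the primary (simply-supported) span, the end slopes from the loading are:
  at P: point load 138.5 at a = 5.14: Pab(L + b)/(6LEI) = 1650/EI
  at Q: point load 138.5 at a = 5.14: Pab(L + a)/(6LEI) = 1397/EI
  at P: triangular load, peak 5: 7w₀L³/(360EI) = 250/EI
  at Q: triangular load, peak 5: w₀L³/(45EI) = 285.7/EI
  θ_P0 = 1900/EI,  θ_Q0 = 1682/EI
Flexibility coefficients: a unit moment at one end gives L/(3EI) there and L/(6EI) at the far end, so f₁₁ = f₂₂ = 4.567/EI and f₁₂ = f₂₁ = 2.283/EI.
Compatibility — zero rotation at each built-in end:
  4.567 M_P + 2.283 M_Q = 1900
  2.283 M_P + 4.567 M_Q = 1682
Solving the pair gives M_P = 309.2 kip·ft and M_Q = 213.8 kip·ft (hogging).

M_Q = 213.8 kip·ft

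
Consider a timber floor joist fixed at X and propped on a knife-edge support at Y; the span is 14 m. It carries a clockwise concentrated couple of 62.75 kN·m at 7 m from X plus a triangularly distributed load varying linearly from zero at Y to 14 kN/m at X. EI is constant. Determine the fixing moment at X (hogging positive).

M_X = 175.1 kN·m

Remove the prop at Y; the released (primary) structure is a cantilever built in at X.
Deflection at Y on the released cantilever, summing each load's contribution:
  clockwise couple 62.75 at a = 7: M₀a(2L − a)/(2EI) = 4612/EI
  triangular load, peak 14 at the fixed end: w₀L⁴/(30EI) = 17927/EI
  δ_0 = 22540/EI
Flexibility coefficient — unit upward force at Y: δ_{YY} = L³/(3EI) = 914.7/EI.
The prop prevents deflection at Y: R_Y = δ_0/δ_{YY} = 22540/914.7 = 24.64 kN.
Moment equilibrium about X: M_X = Σ(load moments about X) − R_Y·L = 520.1 − 24.64×14 = 175.1 kN·m.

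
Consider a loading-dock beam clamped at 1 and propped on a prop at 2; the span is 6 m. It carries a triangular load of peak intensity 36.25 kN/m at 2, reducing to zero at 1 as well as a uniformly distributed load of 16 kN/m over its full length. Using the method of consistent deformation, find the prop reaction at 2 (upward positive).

R_2 = 95.81 kN

Remove the prop at 2; the released (primary) structure is a cantilever built in at 1.
Deflection at 2 on the released cantilever, summing each load's contribution:
  triangular load, peak 36.25 at the free end: 11w₀L⁴/(120EI) = 4306/EI
  UDL 16: wL⁴/(8EI) = 2592/EI
  δ_0 = 6898/EI
Tip deflection under a unit load at 2: L³/(3EI) = 72/EI.
The prop prevents deflection at 2: R_2 = δ_0/δ_{22} = 6898/72 = 95.81 kN.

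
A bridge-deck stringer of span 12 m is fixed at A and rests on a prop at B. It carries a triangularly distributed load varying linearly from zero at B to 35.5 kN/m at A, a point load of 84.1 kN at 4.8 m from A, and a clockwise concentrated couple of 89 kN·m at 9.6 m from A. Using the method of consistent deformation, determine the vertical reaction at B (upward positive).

Remove the prop at B; the released (primary) structure is a cantilever built in at A.
Downward deflection at the released point B due to the loads:
  triangular load, peak 35.5 at the fixed end: w₀L⁴/(30EI) = 24538/EI
  point load 84.1 at a = 4.8: Pa²(3L − a)/(6EI) = 10076/EI
  clockwise couple 89 at a = 9.6: M₀a(2L − a)/(2EI) = 6152/EI
  δ_0 = 40765/EI
Flexibility coefficient — unit upward force at B: δ_{BB} = L³/(3EI) = 576/EI.
Compatibility at B: δ_0 − R_B·δ_{BB} = 0, so R_B = 40765/576 = 70.77 kN.

R_B = 70.77 kN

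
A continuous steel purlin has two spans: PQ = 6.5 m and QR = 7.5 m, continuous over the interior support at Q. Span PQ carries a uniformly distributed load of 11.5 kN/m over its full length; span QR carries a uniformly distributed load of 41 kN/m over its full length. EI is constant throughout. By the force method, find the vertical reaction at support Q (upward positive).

Insert a hinge at Q; M_Q is the redundant, and each span becomes simply supported.
Discontinuity in slope at Q on the released structure — sum the simple-span end rotations:
  span PQ: UDL 11.5: wL³/(24EI) = 131.6/EI
  span QR: UDL 41: wL³/(24EI) = 720.7/EI
  relative rotation θ_0 = (131.6 + 720.7)/EI = 852.3/EI
A unit hogging moment at Q produces rotation L₁/(3EI) + L₂/(3EI) = 4.667/EI.
Slope continuity at Q: θ_0 = M_Q·4.667/EI, so M_Q = 852.3/4.667 = 182.6 kN·m (hogging).
Span PQ, ΣM about P with M_Q applied at Q: R_Q^{PQ}·6.5 = 242.9 + 182.6, so R_Q^{PQ} = 65.47 kN and R_P = 74.75 − 65.47 = 9.277 kN.
Span QR, ΣM about R: R_Q^{QR}·7.5 = 1153 + 182.6, so R_Q^{QR} = 178.1 kN and R_R = 307.5 − 178.1 = 129.4 kN.
R_Q = 65.47 + 178.1 = 243.6 kN.

R_Q = 243.6 kN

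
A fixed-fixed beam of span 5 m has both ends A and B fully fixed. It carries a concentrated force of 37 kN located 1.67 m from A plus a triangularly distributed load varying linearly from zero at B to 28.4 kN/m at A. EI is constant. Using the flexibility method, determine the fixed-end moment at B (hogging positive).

M_B = 37.41 kN·m

Release both end moments; the primary structure is a simply-supported span AB with redundants M_A and M_B.
On the primary (simply-supported) span, the end slopes from the loading are:
  at A: point load 37 at a = 1.67: Pab(L + b)/(6LEI) = 57.13/EI
  at B: point load 37 at a = 1.67: Pab(L + a)/(6LEI) = 45.75/EI
  at A: triangular load, peak 28.4: w₀L³/(45EI) = 78.89/EI
  at B: triangular load, peak 28.4: 7w₀L³/(360EI) = 69.03/EI
  θ_A0 = 136/EI,  θ_B0 = 114.8/EI
Flexibility coefficients: a unit moment at one end gives L/(3EI) there and L/(6EI) at the far end, so f₁₁ = f₂₂ = 1.667/EI and f₁₂ = f₂₁ = 0.8333/EI.
Compatibility — zero rotation at each built-in end:
  1.667 M_A + 0.8333 M_B = 136
  0.8333 M_A + 1.667 M_B = 114.8
Solving the pair gives M_A = 62.91 kN·m and M_B = 37.41 kN·m (hogging).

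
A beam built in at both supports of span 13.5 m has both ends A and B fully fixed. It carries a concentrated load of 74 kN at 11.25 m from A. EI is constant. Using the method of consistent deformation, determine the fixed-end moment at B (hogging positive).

Release both end moments; the primary structure is a simply-supported span AB with redundants M_A and M_B.
Simple-span end rotations at A and B under the given loads:
  at A: point load 74 at a = 11.25: Pab(L + b)/(6LEI) = 364.2/EI
  at B: point load 74 at a = 11.25: Pab(L + a)/(6LEI) = 572.3/EI
  θ_A0 = 364.2/EI,  θ_B0 = 572.3/EI
Flexibility coefficients: a unit moment at one end gives L/(3EI) there and L/(6EI) at the far end, so f₁₁ = f₂₂ = 4.5/EI and f₁₂ = f₂₁ = 2.25/EI.
Compatibility — zero rotation at each built-in end:
  4.5 M_A + 2.25 M_B = 364.2
  2.25 M_A + 4.5 M_B = 572.3
Solving the pair gives M_A = 23.12 kN·m and M_B = 115.6 kN·m (hogging).

M_B = 115.6 kN·m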